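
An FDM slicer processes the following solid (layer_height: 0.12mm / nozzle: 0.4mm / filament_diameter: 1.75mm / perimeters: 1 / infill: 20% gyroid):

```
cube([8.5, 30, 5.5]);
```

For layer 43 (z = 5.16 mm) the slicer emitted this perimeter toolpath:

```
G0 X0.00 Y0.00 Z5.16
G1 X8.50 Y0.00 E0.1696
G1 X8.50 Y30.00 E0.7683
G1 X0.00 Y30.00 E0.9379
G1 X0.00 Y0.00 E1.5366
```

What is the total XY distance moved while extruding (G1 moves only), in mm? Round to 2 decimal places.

Sum the Euclidean lengths of each G1 segment: total = 77.00 mm.

77.00 mm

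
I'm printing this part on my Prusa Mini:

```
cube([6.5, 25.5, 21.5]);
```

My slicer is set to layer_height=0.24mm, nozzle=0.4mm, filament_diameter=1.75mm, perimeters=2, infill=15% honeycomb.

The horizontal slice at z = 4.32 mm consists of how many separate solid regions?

At z = 4.32 mm: the cube is present — its section is the full 6.5×25.5 rectangle. The result has 1 disconnected region.

1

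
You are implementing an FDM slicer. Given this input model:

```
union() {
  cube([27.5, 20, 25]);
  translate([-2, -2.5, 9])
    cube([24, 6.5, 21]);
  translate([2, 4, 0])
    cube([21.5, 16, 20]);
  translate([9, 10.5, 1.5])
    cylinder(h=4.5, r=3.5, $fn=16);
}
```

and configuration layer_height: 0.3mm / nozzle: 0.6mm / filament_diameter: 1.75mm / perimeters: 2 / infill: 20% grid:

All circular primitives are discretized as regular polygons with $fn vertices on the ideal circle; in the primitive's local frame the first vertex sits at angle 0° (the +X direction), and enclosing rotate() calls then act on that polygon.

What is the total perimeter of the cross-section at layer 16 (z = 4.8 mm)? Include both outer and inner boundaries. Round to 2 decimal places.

At z = 4.8 mm: the cube is present — its section is the full 27.5×20 rectangle (perimeter 95.00 mm); the cube at (-2, -2.5) is not intersected at this z (z outside [9, 30]); the 21.5×16 cube at (2, 4) contributes its full rectangle (perimeter 75.00 mm); the r=3.5 cylinder at (9, 10.5) contributes a regular 16-gon of circumradius 3.5 (perimeter = 2·16·3.500·sin(180°/16) = 21.85 mm); Merging all regions: the regions partially overlap (shared area 381.50 mm²), so the edge portions inside another operand are dropped and the merged outline is re-measured after clipping — boundary = 95.00 mm. Overall, the cross-section is a single solid region. Total boundary length (outer) = 95.00 mm.

95.00 mm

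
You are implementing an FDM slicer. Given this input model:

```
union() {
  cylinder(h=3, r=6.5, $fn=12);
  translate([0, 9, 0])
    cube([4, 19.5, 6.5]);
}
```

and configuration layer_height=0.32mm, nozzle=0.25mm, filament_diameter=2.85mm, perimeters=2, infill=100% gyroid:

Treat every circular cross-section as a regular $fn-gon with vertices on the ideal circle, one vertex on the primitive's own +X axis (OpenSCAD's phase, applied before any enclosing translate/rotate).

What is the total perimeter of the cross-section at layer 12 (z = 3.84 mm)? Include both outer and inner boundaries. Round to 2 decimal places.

At z = 3.84 mm: the cylinder is absent (z outside [0, 3]); the cube at (0, 9) is present — its section is the full 4×19.5 rectangle (perimeter 47.00 mm); Combining (union): only the 4×19.5 cube at (0, 9) is present, so the union is just that shape — boundary = 47.00 mm. Overall, the cross-section is a single solid region. Total boundary length (outer) = 47.00 mm.

47.00 mm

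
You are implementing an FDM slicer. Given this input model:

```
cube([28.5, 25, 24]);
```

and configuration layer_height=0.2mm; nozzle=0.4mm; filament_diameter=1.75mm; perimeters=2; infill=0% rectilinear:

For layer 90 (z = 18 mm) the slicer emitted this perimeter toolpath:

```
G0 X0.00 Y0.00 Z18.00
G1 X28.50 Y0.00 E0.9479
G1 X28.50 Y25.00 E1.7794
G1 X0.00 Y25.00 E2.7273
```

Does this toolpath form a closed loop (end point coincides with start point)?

Start point (G0): (0.00, 0.00). End point (last G1): the path does not return to the start — open.

no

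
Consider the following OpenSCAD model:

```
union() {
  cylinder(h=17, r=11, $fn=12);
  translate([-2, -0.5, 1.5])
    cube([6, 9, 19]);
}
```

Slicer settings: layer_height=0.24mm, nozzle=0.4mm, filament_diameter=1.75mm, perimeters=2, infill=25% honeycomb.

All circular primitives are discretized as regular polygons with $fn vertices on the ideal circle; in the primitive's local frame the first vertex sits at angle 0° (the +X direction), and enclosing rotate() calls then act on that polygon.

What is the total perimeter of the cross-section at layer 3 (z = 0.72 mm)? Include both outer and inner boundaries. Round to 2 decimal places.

At z = 0.72 mm: the r=11 cylinder gives a regular 12-gon of circumradius 11 (constant along its height) (perimeter = 2·12·11.000·sin(180°/12) = 68.33 mm); the cube at (-2, -0.5) does not reach this height (z outside [1.5, 20.5]); Combining (union): only the r=11 cylinder is present, so the union is just that shape — boundary = 68.33 mm. Overall, the cross-section is a single solid region. Total boundary length (outer) = 68.33 mm.

68.33 mm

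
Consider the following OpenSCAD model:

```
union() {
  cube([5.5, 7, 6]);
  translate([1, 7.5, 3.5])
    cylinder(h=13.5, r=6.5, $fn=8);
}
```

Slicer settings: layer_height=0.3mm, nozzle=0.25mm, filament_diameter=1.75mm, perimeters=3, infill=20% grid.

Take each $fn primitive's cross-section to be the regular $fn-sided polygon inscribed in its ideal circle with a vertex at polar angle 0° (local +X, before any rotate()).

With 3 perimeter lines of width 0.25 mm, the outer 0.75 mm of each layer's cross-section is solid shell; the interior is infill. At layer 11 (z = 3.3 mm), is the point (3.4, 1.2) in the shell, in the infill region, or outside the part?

At z = 3.3 mm: the cube (footprint 5.5×7) is included at this height; the cylinder at (1, 7.5) does not reach this height (z outside [3.5, 17]); Combining (union): only the 5.5×7 cube is present, so the union is just that shape — 1 connected region. Overall, the cross-section is a single solid region. The nearest boundary edge runs (0.00, 0.00)→(5.50, 0.00); distance from the point to it = 1.20 mm. The point is inside the cross-section and 1.20 mm from the nearest boundary — more than the 0.75 mm shell width (3 × 0.25), so it's in the infill interior.

infill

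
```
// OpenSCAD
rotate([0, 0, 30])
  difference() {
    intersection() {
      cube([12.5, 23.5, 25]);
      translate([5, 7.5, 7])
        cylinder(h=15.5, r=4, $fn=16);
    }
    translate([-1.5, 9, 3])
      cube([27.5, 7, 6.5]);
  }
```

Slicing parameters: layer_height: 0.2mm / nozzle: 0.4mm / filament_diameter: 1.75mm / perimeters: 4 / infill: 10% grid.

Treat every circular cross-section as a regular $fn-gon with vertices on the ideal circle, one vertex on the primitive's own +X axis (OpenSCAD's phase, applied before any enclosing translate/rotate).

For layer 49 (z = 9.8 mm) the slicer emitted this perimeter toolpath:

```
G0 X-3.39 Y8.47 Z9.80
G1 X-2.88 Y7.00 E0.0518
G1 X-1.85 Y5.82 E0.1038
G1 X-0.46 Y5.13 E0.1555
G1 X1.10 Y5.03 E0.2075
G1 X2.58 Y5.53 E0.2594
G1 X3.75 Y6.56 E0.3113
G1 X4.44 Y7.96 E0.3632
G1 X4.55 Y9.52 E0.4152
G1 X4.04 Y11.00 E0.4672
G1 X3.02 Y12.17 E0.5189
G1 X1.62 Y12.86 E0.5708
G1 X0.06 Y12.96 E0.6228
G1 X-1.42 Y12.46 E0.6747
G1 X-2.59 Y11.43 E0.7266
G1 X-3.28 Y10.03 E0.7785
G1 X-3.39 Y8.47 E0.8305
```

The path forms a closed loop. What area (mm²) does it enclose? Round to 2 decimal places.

48.98 mm²

Apply the shoelace formula to the sequence of (X, Y) vertices; enclosed area = 48.98 mm².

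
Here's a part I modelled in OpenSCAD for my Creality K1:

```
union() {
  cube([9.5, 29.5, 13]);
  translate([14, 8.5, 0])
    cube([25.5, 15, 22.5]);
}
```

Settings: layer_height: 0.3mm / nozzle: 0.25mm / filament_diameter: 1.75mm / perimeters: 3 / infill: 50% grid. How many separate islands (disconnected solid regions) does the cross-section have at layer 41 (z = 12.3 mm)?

2

At z = 12.3 mm: the cube is present — its section is the full 9.5×29.5 rectangle; the cube at (14, 8.5) is present — its section is the full 25.5×15 rectangle; Taking the union: the 2 present regions are separate (no shared area or edge), so areas and boundary lengths simply add and each stays a separate island — 2 connected regions. Overall, the cross-section has 2 separate islands. Island count = 2.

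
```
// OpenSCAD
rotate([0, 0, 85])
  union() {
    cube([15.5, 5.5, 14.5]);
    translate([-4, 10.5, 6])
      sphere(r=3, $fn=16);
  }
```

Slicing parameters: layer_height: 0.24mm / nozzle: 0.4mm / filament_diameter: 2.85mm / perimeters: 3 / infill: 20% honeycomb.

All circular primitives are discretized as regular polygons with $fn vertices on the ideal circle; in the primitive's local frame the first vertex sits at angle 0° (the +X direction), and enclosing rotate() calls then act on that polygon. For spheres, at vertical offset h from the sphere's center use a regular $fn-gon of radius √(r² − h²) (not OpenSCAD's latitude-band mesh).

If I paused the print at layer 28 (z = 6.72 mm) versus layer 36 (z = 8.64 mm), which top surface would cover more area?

layer 28 (z = 6.72 mm)

Layer 28 (z = 6.72): the cube is present — its section is the full 15.5×5.5 rectangle (area 85.25 mm²); the r=3 sphere at (-4, 10.5) slices to a regular 16-gon of circumradius 2.912 (√(r²−h²) with h=0.72 from center) (area = (16/2)·2.912²·sin(360°/16) = 25.97 mm²); Taking the union: the 2 present regions are separate (no shared area or edge), so areas and boundary lengths simply add and each stays a separate island — area = 111.22 mm²; (rotated 85° about Z; rotation is an isometry so areas/perimeters/island counts are preserved). So its area = 111.22 mm². Layer 36 (z = 8.64): the cube (footprint 15.5×5.5) is included at this height (area 85.25 mm²); the r=3 sphere at (-4, 10.5) contributes a regular 16-gon of circumradius √(3²−2.64²) = 1.425 (area = (16/2)·1.425²·sin(360°/16) = 6.22 mm²); Merging all regions: the 2 present regions are separate (no shared area or edge), so areas and boundary lengths simply add and each stays a separate island — area = 91.47 mm²; (whole slice rotated 85° about Z — lengths, areas and connectivity unchanged). So its area = 91.47 mm². Layer 28 is larger (111.22 vs 91.47 mm²).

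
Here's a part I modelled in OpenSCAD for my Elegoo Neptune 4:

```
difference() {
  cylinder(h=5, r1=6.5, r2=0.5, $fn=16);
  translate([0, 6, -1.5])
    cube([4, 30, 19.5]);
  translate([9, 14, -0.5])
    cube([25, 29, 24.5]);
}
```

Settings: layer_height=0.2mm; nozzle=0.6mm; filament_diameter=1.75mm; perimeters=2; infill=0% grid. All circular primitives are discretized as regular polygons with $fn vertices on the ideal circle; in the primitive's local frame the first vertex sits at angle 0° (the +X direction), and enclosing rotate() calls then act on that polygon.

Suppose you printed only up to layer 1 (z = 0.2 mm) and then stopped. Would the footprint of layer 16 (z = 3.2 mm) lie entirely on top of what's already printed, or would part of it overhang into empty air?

Compare the two slices. At z = 0.2: the cone: at t=0.040 of its height the radius interpolates to r₁+(r₂−r₁)t = 6.260, giving a regular 16-gon of that circumradius (area = (16/2)·6.260²·sin(360°/16) = 119.97 mm²); the 4×30 cube at (0, 6) contributes its full rectangle (area 120.00 mm²); the 25×29 cube at (9, 14) contributes its full rectangle (area 725.00 mm²); Taking the first minus the rest: starting from the cone (119.97 mm²), the 4×30 cube at (0, 6) partially overlaps it — only the 0.17 mm² overlap (of its 120.00 mm²) is removed, clipping the outline; the 25×29 cube at (9, 14) misses the remaining region (no effect) — area = 119.80 mm². At z = 3.2: the cone: at t=0.640 of its height the radius interpolates to r₁+(r₂−r₁)t = 2.660, giving a regular 16-gon of that circumradius (area = (16/2)·2.660²·sin(360°/16) = 21.66 mm²); the cube at (0, 6) is present — its section is the full 4×30 rectangle (area 120.00 mm²); the cube at (9, 14) is present — its section is the full 25×29 rectangle (area 725.00 mm²); Taking the first minus the rest: starting from the cone (21.66 mm²), the 4×30 cube at (0, 6) misses the remaining region (no effect); the 25×29 cube at (9, 14) misses the remaining region (no effect) — area = 21.66 mm². Checking containment: the cross-section at z = 3.2 is a subset of the cross-section at z = 0.2.

entirely on top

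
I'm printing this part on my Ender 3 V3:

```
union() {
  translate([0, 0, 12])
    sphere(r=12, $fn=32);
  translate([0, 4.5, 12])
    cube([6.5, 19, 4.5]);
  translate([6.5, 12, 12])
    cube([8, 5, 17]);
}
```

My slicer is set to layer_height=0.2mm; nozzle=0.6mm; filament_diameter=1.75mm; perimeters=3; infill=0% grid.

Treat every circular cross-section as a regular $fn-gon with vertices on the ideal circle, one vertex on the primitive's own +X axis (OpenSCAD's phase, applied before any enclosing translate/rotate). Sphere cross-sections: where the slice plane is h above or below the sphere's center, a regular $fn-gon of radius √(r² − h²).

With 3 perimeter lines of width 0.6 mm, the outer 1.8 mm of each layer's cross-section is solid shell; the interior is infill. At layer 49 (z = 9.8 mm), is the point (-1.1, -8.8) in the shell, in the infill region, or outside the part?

infill

At z = 9.8 mm: the r=12 sphere contributes a regular 32-gon of circumradius √(12²−2.2²) = 11.797; the cube at (0, 4.5) does not reach this height (z outside [12, 16.5]); the cube at (6.5, 12) is absent (z outside [12, 29]); Merging all regions: only the r=12 sphere is present, so the union is just that shape — 1 connected region. Overall, the cross-section is a single solid region. The nearest boundary edge runs (-2.30, -11.57)→(-0.00, -11.80); distance from the point to it = 2.87 mm. The point is inside the cross-section and 2.87 mm from the nearest boundary — more than the 1.8 mm shell width (3 × 0.6), so it's in the infill interior.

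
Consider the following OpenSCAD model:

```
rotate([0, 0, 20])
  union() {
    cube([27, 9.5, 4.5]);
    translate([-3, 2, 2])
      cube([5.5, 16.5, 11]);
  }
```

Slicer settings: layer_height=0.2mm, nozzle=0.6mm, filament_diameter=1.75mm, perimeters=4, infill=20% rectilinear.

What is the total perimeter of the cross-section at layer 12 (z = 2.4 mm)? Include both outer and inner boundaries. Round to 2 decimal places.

97.00 mm

At z = 2.4 mm: the cube (footprint 27×9.5) is included at this height (perimeter 73.00 mm); the cube at (-3, 2) (footprint 5.5×16.5) is included at this height (perimeter 44.00 mm); Combining (union): the regions partially overlap (shared area 18.75 mm²), so the edge portions inside another operand are dropped and the merged outline is re-measured after clipping — boundary = 97.00 mm; (rotated 20° about Z; rotation is an isometry so areas/perimeters/island counts are preserved). Overall, the cross-section is a single solid region. Total boundary length (outer) = 97.00 mm.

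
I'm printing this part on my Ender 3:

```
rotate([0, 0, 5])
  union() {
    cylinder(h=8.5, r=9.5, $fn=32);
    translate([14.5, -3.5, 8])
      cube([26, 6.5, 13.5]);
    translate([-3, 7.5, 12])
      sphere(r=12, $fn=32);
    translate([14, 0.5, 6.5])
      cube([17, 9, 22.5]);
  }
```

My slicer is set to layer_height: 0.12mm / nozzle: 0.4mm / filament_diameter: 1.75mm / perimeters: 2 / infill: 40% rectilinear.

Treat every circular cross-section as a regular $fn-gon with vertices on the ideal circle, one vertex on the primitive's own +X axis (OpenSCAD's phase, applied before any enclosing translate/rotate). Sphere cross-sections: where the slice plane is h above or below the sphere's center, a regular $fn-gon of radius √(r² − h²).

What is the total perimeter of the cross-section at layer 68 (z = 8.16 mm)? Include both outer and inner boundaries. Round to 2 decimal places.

161.45 mm

At z = 8.16 mm: the cylinder: section is a regular 32-gon, circumradius r=9.5 (perimeter = 2·32·9.500·sin(180°/32) = 59.59 mm); the cube at (14.5, -3.5) (footprint 26×6.5) is included at this height (perimeter 65.00 mm); the sphere at (-3, 7.5): section is a regular 32-gon, circumradius = √(r²−h²) = √(12²−3.84²) = 11.369 (perimeter = 2·32·11.369·sin(180°/32) = 71.32 mm); the cube at (14, 0.5) is present — its section is the full 17×9 rectangle (perimeter 52.00 mm); Taking the union: the regions partially overlap (shared area 215.30 mm²), so the edge portions inside another operand are dropped and the merged outline is re-measured after clipping — boundary = 161.45 mm; (rotated 5° about Z; rotation is an isometry so areas/perimeters/island counts are preserved). Overall, the cross-section has 2 separate islands. Total boundary length (outer) = 161.45 mm.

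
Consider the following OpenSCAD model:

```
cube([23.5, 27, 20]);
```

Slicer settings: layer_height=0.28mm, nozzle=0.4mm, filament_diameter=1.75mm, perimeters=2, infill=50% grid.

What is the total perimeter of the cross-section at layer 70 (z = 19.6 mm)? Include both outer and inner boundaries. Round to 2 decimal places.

101.00 mm

At z = 19.6 mm: the cube (footprint 23.5×27) is included at this height (perimeter 101.00 mm). Overall, the cross-section is a single solid region. Total boundary length (outer) = 101.00 mm.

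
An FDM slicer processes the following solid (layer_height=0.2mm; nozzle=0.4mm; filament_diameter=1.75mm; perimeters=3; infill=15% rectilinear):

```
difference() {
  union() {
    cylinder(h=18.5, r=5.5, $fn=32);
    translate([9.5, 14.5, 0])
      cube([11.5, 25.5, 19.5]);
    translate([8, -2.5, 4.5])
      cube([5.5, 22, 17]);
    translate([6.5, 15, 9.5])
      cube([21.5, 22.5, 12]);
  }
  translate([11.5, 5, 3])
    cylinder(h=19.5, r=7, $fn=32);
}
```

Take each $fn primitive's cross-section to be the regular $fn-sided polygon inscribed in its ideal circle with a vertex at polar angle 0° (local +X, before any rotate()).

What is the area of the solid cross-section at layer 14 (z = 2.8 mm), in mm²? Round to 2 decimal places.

At z = 2.8 mm: the cylinder: section is a regular 32-gon, circumradius r=5.5 (area = (32/2)·5.500²·sin(360°/32) = 94.42 mm²); the 11.5×25.5 cube at (9.5, 14.5) contributes its full rectangle (area 293.25 mm²); the cube at (8, -2.5) does not reach this height (z outside [4.5, 21.5]); the cube at (6.5, 15) is absent (z outside [9.5, 21.5]); Taking the union: the 2 present regions are separate (no shared area or edge), so areas and boundary lengths simply add and each stays a separate island — area = 387.67 mm²; the cylinder at (11.5, 5) does not reach this height (z outside [3, 22.5]); Taking the first minus the rest: none of the subtracted shapes is present at this height, so the result so far is unchanged — area = 387.67 mm². Overall, the cross-section has 2 separate islands. Net area = 387.67 mm².

387.67 mm²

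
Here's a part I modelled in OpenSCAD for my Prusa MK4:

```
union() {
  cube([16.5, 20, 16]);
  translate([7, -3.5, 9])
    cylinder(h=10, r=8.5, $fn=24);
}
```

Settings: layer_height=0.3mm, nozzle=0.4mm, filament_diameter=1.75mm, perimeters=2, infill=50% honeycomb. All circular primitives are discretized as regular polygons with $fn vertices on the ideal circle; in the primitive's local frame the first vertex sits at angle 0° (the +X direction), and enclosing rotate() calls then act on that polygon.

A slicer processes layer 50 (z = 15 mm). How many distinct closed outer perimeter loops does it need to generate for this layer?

At z = 15 mm: the cube (footprint 16.5×20) is included at this height; the r=8.5 cylinder at (7, -3.5) gives a regular 24-gon of circumradius 8.5 (constant along its height); Taking the union: the regions partially overlap (shared area 54.32 mm²), so overlapping operands fuse into one piece — 1 connected region. The result has 1 disconnected region.

1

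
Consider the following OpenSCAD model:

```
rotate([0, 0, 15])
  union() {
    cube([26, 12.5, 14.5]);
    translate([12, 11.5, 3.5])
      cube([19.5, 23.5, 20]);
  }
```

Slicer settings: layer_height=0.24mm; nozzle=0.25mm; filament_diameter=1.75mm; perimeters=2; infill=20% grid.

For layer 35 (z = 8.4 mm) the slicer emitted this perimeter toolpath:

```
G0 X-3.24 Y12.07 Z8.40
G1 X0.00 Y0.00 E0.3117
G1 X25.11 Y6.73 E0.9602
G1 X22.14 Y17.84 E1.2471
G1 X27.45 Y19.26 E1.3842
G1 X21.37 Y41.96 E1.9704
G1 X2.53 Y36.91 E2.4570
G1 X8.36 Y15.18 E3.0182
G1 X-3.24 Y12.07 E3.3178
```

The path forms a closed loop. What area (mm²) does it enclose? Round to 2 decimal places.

Apply the shoelace formula to the sequence of (X, Y) vertices; enclosed area = 769.21 mm².

769.21 mm²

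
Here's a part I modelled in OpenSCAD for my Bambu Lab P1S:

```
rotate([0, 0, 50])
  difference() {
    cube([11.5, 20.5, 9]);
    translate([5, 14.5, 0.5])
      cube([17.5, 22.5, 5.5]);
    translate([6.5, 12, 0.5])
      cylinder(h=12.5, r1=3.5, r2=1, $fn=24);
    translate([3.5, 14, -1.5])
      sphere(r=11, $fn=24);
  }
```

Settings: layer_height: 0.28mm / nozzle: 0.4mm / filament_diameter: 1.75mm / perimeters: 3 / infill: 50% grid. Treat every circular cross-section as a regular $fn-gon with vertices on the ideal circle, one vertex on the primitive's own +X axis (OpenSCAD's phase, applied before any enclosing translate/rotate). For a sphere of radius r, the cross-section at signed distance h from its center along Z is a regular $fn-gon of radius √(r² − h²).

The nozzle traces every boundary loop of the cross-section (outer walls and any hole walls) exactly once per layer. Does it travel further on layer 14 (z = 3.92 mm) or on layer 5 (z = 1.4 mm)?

Layer 14 (z = 3.92): the cube is present — its section is the full 11.5×20.5 rectangle (perimeter 64.00 mm); the cube at (5, 14.5) (footprint 17.5×22.5) is included at this height (perimeter 80.00 mm); the cone at (6.5, 12): at t=0.274 of its height the radius interpolates to r₁+(r₂−r₁)t = 2.816, giving a regular 24-gon of that circumradius (perimeter = 2·24·2.816·sin(180°/24) = 17.64 mm); the r=11 sphere at (3.5, 14) contributes a regular 24-gon of circumradius √(11²−5.42²) = 9.572 (perimeter = 2·24·9.572·sin(180°/24) = 59.97 mm); Taking the first minus the rest: starting from the 11.5×20.5 cube, the 17.5×22.5 cube at (5, 14.5) partially overlaps it — only the 39.00 mm² overlap (of its 393.75 mm²) is removed, clipping the outline; the cone at (6.5, 12) partially overlaps it — only the 24.12 mm² overlap (of its 24.63 mm²) is removed, clipping the outline; the r=11 sphere at (3.5, 14) partially overlaps it — only the 110.00 mm² overlap (of its 284.57 mm²) is removed, clipping the outline — boundary = 38.64 mm; (rotated 50° about Z; rotation is an isometry so areas/perimeters/island counts are preserved). So its perimeter = 38.64 mm. Layer 5 (z = 1.4): the cube is present — its section is the full 11.5×20.5 rectangle (perimeter 64.00 mm); the cube at (5, 14.5) (footprint 17.5×22.5) is included at this height (perimeter 80.00 mm); the cone at (6.5, 12) contributes a regular 24-gon of circumradius 3.320 (interpolated between r1=3.5 and r2=1 at t=0.072) (perimeter = 2·24·3.320·sin(180°/24) = 20.80 mm); the sphere at (3.5, 14): section is a regular 24-gon, circumradius = √(r²−h²) = √(11²−2.9²) = 10.611 (perimeter = 2·24·10.611·sin(180°/24) = 66.48 mm); Taking the first minus the rest: starting from the 11.5×20.5 cube, the 17.5×22.5 cube at (5, 14.5) partially overlaps it — only the 39.00 mm² overlap (of its 393.75 mm²) is removed, clipping the outline; the cone at (6.5, 12) partially overlaps it — only the 32.03 mm² overlap (of its 34.23 mm²) is removed, clipping the outline; the r=11 sphere at (3.5, 14) partially overlaps it — only the 115.40 mm² overlap (of its 349.69 mm²) is removed, clipping the outline — boundary = 35.42 mm; (whole slice rotated 50° about Z — lengths, areas and connectivity unchanged). So its perimeter = 35.42 mm. Layer 14 is larger (38.64 vs 35.42 mm).

layer 14 (z = 3.92 mm)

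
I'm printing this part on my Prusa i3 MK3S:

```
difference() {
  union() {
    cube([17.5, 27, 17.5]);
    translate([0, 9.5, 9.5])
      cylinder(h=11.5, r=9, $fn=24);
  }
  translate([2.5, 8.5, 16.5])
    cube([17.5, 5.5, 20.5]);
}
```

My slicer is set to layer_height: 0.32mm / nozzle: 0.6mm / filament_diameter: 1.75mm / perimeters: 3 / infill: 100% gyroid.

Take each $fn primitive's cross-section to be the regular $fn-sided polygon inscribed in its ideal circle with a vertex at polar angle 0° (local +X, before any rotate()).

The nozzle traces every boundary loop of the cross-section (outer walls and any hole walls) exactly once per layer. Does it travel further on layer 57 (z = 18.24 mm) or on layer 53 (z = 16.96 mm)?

layer 53 (z = 16.96 mm)

Layer 57 (z = 18.24): the cube is absent (z outside [0, 17.5]); the r=9 cylinder at (0, 9.5) contributes a regular 24-gon of circumradius 9 (perimeter = 2·24·9.000·sin(180°/24) = 56.39 mm); Merging all regions: only the r=9 cylinder at (0, 9.5) is present, so the union is just that shape — boundary = 56.39 mm; the 17.5×5.5 cube at (2.5, 8.5) contributes its full rectangle (perimeter 46.00 mm); Taking the first minus the rest: starting from that combined region, the 17.5×5.5 cube at (2.5, 8.5) partially overlaps it — only the 33.69 mm² overlap (of its 96.25 mm²) is removed, clipping the outline — boundary = 67.84 mm. So its perimeter = 67.84 mm. Layer 53 (z = 16.96): the 17.5×27 cube contributes its full rectangle (perimeter 89.00 mm); the r=9 cylinder at (0, 9.5) contributes a regular 24-gon of circumradius 9 (perimeter = 2·24·9.000·sin(180°/24) = 56.39 mm); Merging all regions: the regions partially overlap (shared area 125.79 mm²), so the edge portions inside another operand are dropped and the merged outline is re-measured after clipping — boundary = 99.19 mm; the cube at (2.5, 8.5) (footprint 17.5×5.5) is included at this height (perimeter 46.00 mm); After the difference (first − rest): starting from that combined region, the 17.5×5.5 cube at (2.5, 8.5) partially overlaps it — only the 82.50 mm² overlap (of its 96.25 mm²) is removed, clipping the outline — boundary = 129.19 mm. So its perimeter = 129.19 mm. Layer 53 is larger (129.19 vs 67.84 mm).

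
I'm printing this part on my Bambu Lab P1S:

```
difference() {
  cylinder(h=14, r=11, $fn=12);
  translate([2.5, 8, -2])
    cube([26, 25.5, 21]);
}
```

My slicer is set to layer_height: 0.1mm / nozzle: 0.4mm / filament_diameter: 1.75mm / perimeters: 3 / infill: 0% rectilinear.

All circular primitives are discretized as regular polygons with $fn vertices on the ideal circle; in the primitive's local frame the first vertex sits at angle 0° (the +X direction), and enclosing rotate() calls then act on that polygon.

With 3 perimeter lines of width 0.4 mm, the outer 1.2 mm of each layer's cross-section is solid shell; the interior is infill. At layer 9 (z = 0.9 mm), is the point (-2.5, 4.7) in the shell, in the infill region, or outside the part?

infill

At z = 0.9 mm: the r=11 cylinder gives a regular 12-gon of circumradius 11 (constant along its height); the cube at (2.5, 8) (footprint 26×25.5) is included at this height; After the difference (first − rest): starting from the r=11 cylinder, the 26×25.5 cube at (2.5, 8) partially overlaps it — only the 6.95 mm² overlap (of its 663.00 mm²) is removed, clipping the outline — 1 connected region. Overall, the cross-section is a single solid region. The nearest boundary edge runs (-5.50, 9.53)→(0.00, 11.00); distance from the point to it = 5.44 mm. The point is inside the cross-section and 5.44 mm from the nearest boundary — more than the 1.2 mm shell width (3 × 0.4), so it's in the infill interior.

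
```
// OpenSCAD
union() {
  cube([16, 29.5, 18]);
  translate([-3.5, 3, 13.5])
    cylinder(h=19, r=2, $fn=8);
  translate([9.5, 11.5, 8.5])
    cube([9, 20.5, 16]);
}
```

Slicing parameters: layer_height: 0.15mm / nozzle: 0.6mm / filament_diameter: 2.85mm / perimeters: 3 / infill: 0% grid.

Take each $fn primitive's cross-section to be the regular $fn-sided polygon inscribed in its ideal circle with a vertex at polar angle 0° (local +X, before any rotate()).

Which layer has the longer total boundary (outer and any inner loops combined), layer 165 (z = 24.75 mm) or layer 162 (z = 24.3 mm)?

layer 162 (z = 24.3 mm)

Layer 165 (z = 24.75): the cube is not intersected at this z (z outside [0, 18]); the r=2 cylinder at (-3.5, 3) gives a regular 8-gon of circumradius 2 (constant along its height) (perimeter = 2·8·2.000·sin(180°/8) = 12.25 mm); the cube at (9.5, 11.5) does not reach this height (z outside [8.5, 24.5]); Combining (union): only the r=2 cylinder at (-3.5, 3) is present, so the union is just that shape — boundary = 12.25 mm. So its perimeter = 12.25 mm. Layer 162 (z = 24.3): the cube is not intersected at this z (z outside [0, 18]); the r=2 cylinder at (-3.5, 3) contributes a regular 8-gon of circumradius 2 (perimeter = 2·8·2.000·sin(180°/8) = 12.25 mm); the cube at (9.5, 11.5) (footprint 9×20.5) is included at this height (perimeter 59.00 mm); Combining (union): the 2 present regions are separate (no shared area or edge), so areas and boundary lengths simply add and each stays a separate island — boundary = 71.25 mm. So its perimeter = 71.25 mm. Layer 162 is larger (71.25 vs 12.25 mm).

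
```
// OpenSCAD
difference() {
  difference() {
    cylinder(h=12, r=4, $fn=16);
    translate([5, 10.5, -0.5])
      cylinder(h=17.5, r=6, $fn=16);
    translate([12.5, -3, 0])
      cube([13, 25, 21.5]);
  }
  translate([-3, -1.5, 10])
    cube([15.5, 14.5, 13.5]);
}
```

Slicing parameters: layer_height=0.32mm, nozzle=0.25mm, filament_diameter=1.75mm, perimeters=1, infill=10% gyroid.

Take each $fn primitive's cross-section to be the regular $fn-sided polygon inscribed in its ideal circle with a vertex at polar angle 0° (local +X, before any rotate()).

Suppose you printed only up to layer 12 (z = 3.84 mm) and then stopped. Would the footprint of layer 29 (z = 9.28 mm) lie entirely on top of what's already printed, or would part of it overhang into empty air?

Compare the two slices. At z = 3.84: the cylinder: section is a regular 16-gon, circumradius r=4 (area = (16/2)·4.000²·sin(360°/16) = 48.98 mm²); the r=6 cylinder at (5, 10.5) gives a regular 16-gon of circumradius 6 (constant along its height) (area = (16/2)·6.000²·sin(360°/16) = 110.21 mm²); the 13×25 cube at (12.5, -3) contributes its full rectangle (area 325.00 mm²); Subtracting the remaining from the first: starting from the r=4 cylinder (48.98 mm²), the r=6 cylinder at (5, 10.5) misses the remaining region (no effect); the 13×25 cube at (12.5, -3) misses the remaining region (no effect) — area = 48.98 mm²; the cube at (-3, -1.5) is absent (z outside [10, 23.5]); After the difference (first − rest): none of the subtracted shapes is present at this height, so that combined region is unchanged — area = 48.98 mm². At z = 9.28: the cylinder: section is a regular 16-gon, circumradius r=4 (area = (16/2)·4.000²·sin(360°/16) = 48.98 mm²); the r=6 cylinder at (5, 10.5) contributes a regular 16-gon of circumradius 6 (area = (16/2)·6.000²·sin(360°/16) = 110.21 mm²); the cube at (12.5, -3) (footprint 13×25) is included at this height (area 325.00 mm²); Subtracting the remaining from the first: starting from the r=4 cylinder (48.98 mm²), the r=6 cylinder at (5, 10.5) misses the remaining region (no effect); the 13×25 cube at (12.5, -3) misses the remaining region (no effect) — area = 48.98 mm²; the cube at (-3, -1.5) does not reach this height (z outside [10, 23.5]); Taking the first minus the rest: none of the subtracted shapes is present at this height, so the result so far is unchanged — area = 48.98 mm². Checking containment: the cross-section at z = 9.28 is a subset of the cross-section at z = 3.84.

entirely on top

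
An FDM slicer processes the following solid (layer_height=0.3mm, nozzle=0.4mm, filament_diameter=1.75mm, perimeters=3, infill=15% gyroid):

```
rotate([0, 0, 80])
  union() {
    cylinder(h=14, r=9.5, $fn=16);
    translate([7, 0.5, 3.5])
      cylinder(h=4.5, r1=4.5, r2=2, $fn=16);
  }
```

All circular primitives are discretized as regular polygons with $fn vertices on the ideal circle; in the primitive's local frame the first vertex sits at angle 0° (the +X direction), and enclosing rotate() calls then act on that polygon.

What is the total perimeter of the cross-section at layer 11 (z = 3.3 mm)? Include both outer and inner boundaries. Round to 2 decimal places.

59.31 mm

At z = 3.3 mm: the cylinder: section is a regular 16-gon, circumradius r=9.5 (perimeter = 2·16·9.500·sin(180°/16) = 59.31 mm); the cone at (7, 0.5) is absent (z outside [3.5, 8]); Combining (union): only the r=9.5 cylinder is present, so the union is just that shape — boundary = 59.31 mm; (rotated 80° about Z; rotation is an isometry so areas/perimeters/island counts are preserved). Overall, the cross-section is a single solid region. Total boundary length (outer) = 59.31 mm.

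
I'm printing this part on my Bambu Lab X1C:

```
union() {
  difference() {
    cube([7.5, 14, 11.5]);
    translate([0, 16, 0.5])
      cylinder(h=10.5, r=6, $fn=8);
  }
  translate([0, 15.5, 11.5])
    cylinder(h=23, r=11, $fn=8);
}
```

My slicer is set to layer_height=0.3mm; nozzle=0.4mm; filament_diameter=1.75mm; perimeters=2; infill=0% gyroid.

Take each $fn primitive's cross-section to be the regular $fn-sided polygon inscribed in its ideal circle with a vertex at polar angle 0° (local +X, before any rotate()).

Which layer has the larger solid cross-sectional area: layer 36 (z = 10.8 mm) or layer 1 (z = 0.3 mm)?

Layer 36 (z = 10.8): the 7.5×14 cube contributes its full rectangle (area 105.00 mm²); the r=6 cylinder at (0, 16) contributes a regular 8-gon of circumradius 6 (area = (8/2)·6.000²·sin(360°/8) = 101.82 mm²); Subtracting the remaining from the first: starting from the 7.5×14 cube (105.00 mm²), the r=6 cylinder at (0, 16) partially overlaps it — only the 14.28 mm² overlap (of its 101.82 mm²) is removed, clipping the outline — area = 90.72 mm²; the cylinder at (0, 15.5) is not intersected at this z (z outside [11.5, 34.5]); Taking the union: only the result so far is present, so the union is just that shape — area = 90.72 mm². So its area = 90.72 mm². Layer 1 (z = 0.3): the 7.5×14 cube contributes its full rectangle (area 105.00 mm²); the cylinder at (0, 16) is absent (z outside [0.5, 11]); Taking the first minus the rest: none of the subtracted shapes is present at this height, so the 7.5×14 cube is unchanged — area = 105.00 mm²; the cylinder at (0, 15.5) is absent (z outside [11.5, 34.5]); Taking the union: only that combined region is present, so the union is just that shape — area = 105.00 mm². So its area = 105.00 mm². Layer 1 is larger (105.00 vs 90.72 mm²).

layer 1 (z = 0.3 mm)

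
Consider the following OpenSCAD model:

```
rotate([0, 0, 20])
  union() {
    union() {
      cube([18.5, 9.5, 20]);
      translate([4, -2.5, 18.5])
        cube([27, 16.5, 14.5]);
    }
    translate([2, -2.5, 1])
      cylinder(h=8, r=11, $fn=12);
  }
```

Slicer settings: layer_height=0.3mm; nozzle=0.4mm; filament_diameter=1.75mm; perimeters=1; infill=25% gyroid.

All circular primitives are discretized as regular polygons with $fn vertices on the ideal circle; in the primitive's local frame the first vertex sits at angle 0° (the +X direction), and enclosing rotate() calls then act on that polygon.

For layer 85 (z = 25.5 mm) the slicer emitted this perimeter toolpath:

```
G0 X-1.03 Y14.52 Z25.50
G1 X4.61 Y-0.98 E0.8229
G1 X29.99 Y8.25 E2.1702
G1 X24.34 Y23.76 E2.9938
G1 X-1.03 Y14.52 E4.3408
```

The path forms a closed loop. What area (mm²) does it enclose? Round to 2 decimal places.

Apply the shoelace formula to the sequence of (X, Y) vertices; enclosed area = 445.57 mm².

445.57 mm²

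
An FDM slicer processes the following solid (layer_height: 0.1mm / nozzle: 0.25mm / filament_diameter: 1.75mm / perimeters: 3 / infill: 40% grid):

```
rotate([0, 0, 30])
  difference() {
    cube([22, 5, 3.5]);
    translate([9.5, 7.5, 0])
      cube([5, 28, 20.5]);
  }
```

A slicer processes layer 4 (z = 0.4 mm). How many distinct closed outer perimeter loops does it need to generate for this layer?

At z = 0.4 mm: the 22×5 cube contributes its full rectangle; the 5×28 cube at (9.5, 7.5) contributes its full rectangle; Taking the first minus the rest: starting from the 22×5 cube, the 5×28 cube at (9.5, 7.5) misses the remaining region (no effect) — 1 connected region; (whole slice rotated 30° about Z — lengths, areas and connectivity unchanged). The result has 1 disconnected region.

1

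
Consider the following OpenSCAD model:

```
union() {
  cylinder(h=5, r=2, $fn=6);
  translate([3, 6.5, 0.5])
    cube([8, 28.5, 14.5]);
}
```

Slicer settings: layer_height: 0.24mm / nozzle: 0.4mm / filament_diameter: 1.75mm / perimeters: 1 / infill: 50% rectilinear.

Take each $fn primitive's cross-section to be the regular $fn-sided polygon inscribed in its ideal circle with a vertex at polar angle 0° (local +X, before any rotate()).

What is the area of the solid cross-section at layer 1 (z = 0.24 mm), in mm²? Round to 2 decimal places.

10.39 mm²

At z = 0.24 mm: the r=2 cylinder contributes a regular 6-gon of circumradius 2 (area = (6/2)·2.000²·sin(360°/6) = 10.39 mm²); the cube at (3, 6.5) is absent (z outside [0.5, 15]); Merging all regions: only the r=2 cylinder is present, so the union is just that shape — area = 10.39 mm². Overall, the cross-section is a single solid region. Net area = 10.39 mm².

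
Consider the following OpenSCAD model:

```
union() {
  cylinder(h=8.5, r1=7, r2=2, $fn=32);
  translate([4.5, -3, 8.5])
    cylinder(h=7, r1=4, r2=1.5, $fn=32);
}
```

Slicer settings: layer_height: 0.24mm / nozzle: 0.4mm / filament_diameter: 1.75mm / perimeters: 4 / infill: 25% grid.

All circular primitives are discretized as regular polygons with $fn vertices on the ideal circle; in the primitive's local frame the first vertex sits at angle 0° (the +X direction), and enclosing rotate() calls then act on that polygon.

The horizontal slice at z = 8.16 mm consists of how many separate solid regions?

1

At z = 8.16 mm: the cone contributes a regular 32-gon of circumradius 2.200 (interpolated between r1=7 and r2=2 at t=0.960); the cone at (4.5, -3) is not intersected at this z (z outside [8.5, 15.5]); Taking the union: only the cone is present, so the union is just that shape — 1 connected region. The result has 1 disconnected region.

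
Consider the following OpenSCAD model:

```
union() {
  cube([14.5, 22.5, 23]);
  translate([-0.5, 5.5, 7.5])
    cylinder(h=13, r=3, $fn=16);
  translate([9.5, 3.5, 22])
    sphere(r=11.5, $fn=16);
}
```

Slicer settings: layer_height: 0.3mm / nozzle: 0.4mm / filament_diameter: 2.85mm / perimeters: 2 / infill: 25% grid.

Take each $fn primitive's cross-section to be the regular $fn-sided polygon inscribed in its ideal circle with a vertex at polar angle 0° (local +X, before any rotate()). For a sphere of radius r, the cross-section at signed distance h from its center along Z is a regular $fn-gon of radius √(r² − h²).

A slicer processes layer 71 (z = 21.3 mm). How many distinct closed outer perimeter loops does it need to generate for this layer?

1

At z = 21.3 mm: the 14.5×22.5 cube contributes its full rectangle; the cylinder at (-0.5, 5.5) does not reach this height (z outside [7.5, 20.5]); the r=11.5 sphere at (9.5, 3.5) contributes a regular 16-gon of circumradius √(11.5²−0.7²) = 11.479; Combining (union): the regions partially overlap (shared area 198.73 mm²), so overlapping operands fuse into one piece — 1 connected region. The result has 1 disconnected region.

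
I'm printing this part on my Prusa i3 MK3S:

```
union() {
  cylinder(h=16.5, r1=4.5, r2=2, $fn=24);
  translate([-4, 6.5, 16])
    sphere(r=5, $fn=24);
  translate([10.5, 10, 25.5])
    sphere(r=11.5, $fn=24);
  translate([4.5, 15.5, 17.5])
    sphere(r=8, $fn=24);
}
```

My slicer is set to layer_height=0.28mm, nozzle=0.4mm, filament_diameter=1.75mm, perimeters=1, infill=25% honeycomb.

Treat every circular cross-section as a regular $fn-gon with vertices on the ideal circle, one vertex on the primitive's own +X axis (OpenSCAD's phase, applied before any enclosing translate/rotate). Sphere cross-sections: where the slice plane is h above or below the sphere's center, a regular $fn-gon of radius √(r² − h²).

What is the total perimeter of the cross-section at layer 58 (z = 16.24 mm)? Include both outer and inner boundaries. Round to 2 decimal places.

At z = 16.24 mm: the cone: at t=0.984 of its height the radius interpolates to r₁+(r₂−r₁)t = 2.039, giving a regular 24-gon of that circumradius (perimeter = 2·24·2.039·sin(180°/24) = 12.78 mm); the r=5 sphere at (-4, 6.5) slices to a regular 24-gon of circumradius 4.994 (√(r²−h²) with h=0.24 from center) (perimeter = 2·24·4.994·sin(180°/24) = 31.29 mm); the r=11.5 sphere at (10.5, 10) contributes a regular 24-gon of circumradius √(11.5²−9.26²) = 6.819 (perimeter = 2·24·6.819·sin(180°/24) = 42.72 mm); the sphere at (4.5, 15.5): section is a regular 24-gon, circumradius = √(r²−h²) = √(8²−1.26²) = 7.900 (perimeter = 2·24·7.900·sin(180°/24) = 49.50 mm); Taking the union: the regions partially overlap (shared area 56.23 mm²), so the edge portions inside another operand are dropped and the merged outline is re-measured after clipping — boundary = 101.01 mm. Overall, the cross-section has 2 separate islands. Total boundary length (outer) = 101.01 mm.

101.01 mm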